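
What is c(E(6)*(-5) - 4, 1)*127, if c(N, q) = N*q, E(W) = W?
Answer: -4318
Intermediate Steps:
c(E(6)*(-5) - 4, 1)*127 = ((6*(-5) - 4)*1)*127 = ((-30 - 4)*1)*127 = -34*1*127 = -34*127 = -4318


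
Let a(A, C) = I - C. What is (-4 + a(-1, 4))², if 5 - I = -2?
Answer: 1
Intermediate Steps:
I = 7 (I = 5 - 1*(-2) = 5 + 2 = 7)
a(A, C) = 7 - C
(-4 + a(-1, 4))² = (-4 + (7 - 1*4))² = (-4 + (7 - 4))² = (-4 + 3)² = (-1)² = 1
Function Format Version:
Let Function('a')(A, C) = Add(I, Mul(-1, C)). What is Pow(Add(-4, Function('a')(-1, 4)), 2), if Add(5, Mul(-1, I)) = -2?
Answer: 1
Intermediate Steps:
I = 7 (I = Add(5, Mul(-1, -2)) = Add(5, 2) = 7)
Function('a')(A, C) = Add(7, Mul(-1, C))
Pow(Add(-4, Function('a')(-1, 4)), 2) = Pow(Add(-4, Add(7, Mul(-1, 4))), 2) = Pow(Add(-4, Add(7, -4)), 2) = Pow(Add(-4, 3), 2) = Pow(-1, 2) = 1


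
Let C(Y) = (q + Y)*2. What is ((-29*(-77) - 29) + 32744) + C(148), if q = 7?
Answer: 35258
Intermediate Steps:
C(Y) = 14 + 2*Y (C(Y) = (7 + Y)*2 = 14 + 2*Y)
((-29*(-77) - 29) + 32744) + C(148) = ((-29*(-77) - 29) + 32744) + (14 + 2*148) = ((2233 - 29) + 32744) + (14 + 296) = (2204 + 32744) + 310 = 34948 + 310 = 35258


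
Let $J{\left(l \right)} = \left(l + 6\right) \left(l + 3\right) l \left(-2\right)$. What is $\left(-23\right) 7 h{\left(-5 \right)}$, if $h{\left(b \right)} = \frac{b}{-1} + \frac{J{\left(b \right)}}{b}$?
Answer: $-1449$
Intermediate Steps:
$J{\left(l \right)} = - 2 l \left(3 + l\right) \left(6 + l\right)$ ($J{\left(l \right)} = \left(6 + l\right) \left(3 + l\right) l \left(-2\right) = \left(3 + l\right) \left(6 + l\right) l \left(-2\right) = l \left(3 + l\right) \left(6 + l\right) \left(-2\right) = - 2 l \left(3 + l\right) \left(6 + l\right)$)
$h{\left(b \right)} = -36 - 19 b - 2 b^{2}$ ($h{\left(b \right)} = \frac{b}{-1} + \frac{\left(-2\right) b \left(18 + b^{2} + 9 b\right)}{b} = b \left(-1\right) - \left(36 + 2 b^{2} + 18 b\right) = - b - \left(36 + 2 b^{2} + 18 b\right) = -36 - 19 b - 2 b^{2}$)
$\left(-23\right) 7 h{\left(-5 \right)} = \left(-23\right) 7 \left(-36 - -95 - 2 \left(-5\right)^{2}\right) = - 161 \left(-36 + 95 - 50\right) = \left(-161\right) 9 = -1449$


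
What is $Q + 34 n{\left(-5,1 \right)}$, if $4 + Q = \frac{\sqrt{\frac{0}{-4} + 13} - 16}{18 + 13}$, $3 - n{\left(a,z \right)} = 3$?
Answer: $- \frac{140}{31} + \frac{\sqrt{13}}{31} \approx -4.3998$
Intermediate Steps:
$n{\left(a,z \right)} = 0$ ($n{\left(a,z \right)} = 3 - 3 = 0$)
$Q = - \frac{140}{31} + \frac{\sqrt{13}}{31}$ ($Q = -4 + \frac{\sqrt{\frac{0}{-4} + 13} - 16}{18 + 13} = -4 + \frac{\sqrt{0 \left(- \frac{1}{4}\right) + 13} - 16}{31} = -4 + \left(\sqrt{0 + 13} - 16\right) \frac{1}{31} = -4 + \left(\sqrt{13} - 16\right) \frac{1}{31} = -4 + \left(-16 + \sqrt{13}\right) \frac{1}{31} = -4 - \left(\frac{16}{31} - \frac{\sqrt{13}}{31}\right) = - \frac{140}{31} + \frac{\sqrt{13}}{31} \approx -4.3998$)
$Q + 34 n{\left(-5,1 \right)} = \left(- \frac{140}{31} + \frac{\sqrt{13}}{31}\right) + 34 \cdot 0 = \left(- \frac{140}{31} + \frac{\sqrt{13}}{31}\right) + 0 = - \frac{140}{31} + \frac{\sqrt{13}}{31}$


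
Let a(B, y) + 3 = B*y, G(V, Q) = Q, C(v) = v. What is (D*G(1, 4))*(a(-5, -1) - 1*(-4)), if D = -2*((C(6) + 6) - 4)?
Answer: -384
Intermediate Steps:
a(B, y) = -3 + B*y
D = -16 (D = -2*((6 + 6) - 4) = -2*(12 - 4) = -2*8 = -16)
(D*G(1, 4))*(a(-5, -1) - 1*(-4)) = (-16*4)*((-3 - 5*(-1)) - 1*(-4)) = -64*((-3 + 5) + 4) = -64*(2 + 4) = -64*6 = -384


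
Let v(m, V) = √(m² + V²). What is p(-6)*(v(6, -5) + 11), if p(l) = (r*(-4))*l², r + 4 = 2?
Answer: 3168 + 288*√61 ≈ 5417.4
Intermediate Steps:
r = -2 (r = -4 + 2 = -2)
p(l) = 8*l² (p(l) = (-2*(-4))*l² = 8*l²)
v(m, V) = √(V² + m²)
p(-6)*(v(6, -5) + 11) = (8*(-6)²)*(√((-5)² + 6²) + 11) = (8*36)*(√(25 + 36) + 11) = 288*(√61 + 11) = 288*(11 + √61) = 3168 + 288*√61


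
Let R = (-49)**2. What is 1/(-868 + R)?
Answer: 1/1533 ≈ 0.00065232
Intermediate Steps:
R = 2401
1/(-868 + R) = 1/(-868 + 2401) = 1/1533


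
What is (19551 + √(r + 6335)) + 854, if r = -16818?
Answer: 20405 + I*√10483 ≈ 20405.0 + 102.39*I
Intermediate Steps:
(19551 + √(r + 6335)) + 854 = (19551 + √(-16818 + 6335)) + 854 = (19551 + √(-10483)) + 854 = (19551 + I*√10483) + 854 = 20405 + I*√10483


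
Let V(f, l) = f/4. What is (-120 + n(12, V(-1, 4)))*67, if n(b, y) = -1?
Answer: -8107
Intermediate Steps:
V(f, l) = f/4 (V(f, l) = f*(1/4) = f/4)
(-120 + n(12, V(-1, 4)))*67 = (-120 - 1)*67 = -121*67 = -8107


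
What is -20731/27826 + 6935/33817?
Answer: -508086917/940991842 ≈ -0.53995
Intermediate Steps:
-20731/27826 + 6935/33817 = -508086917/940991842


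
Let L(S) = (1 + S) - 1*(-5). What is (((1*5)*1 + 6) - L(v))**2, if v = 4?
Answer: 1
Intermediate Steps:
L(S) = 6 + S (L(S) = (1 + S) + 5 = 6 + S)
(((1*5)*1 + 6) - L(v))**2 = (((1*5)*1 + 6) - (6 + 4))**2 = ((5*1 + 6) - 1*10)**2 = ((5 + 6) - 10)**2 = (11 - 10)**2 = 1**2 = 1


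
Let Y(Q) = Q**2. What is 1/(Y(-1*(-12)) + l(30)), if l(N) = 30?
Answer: 1/174 ≈ 0.0057471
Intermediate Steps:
1/(Y(-1*(-12)) + l(30)) = 1/((-1*(-12))**2 + 30) = 1/(12**2 + 30) = 1/(144 + 30) = 1/174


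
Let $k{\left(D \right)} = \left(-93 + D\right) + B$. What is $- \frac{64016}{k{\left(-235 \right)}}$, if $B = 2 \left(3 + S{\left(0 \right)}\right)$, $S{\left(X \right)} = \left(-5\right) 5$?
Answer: $\frac{16004}{93} \approx 172.09$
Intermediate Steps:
$S{\left(X \right)} = -25$
$B = -44$ ($B = 2 \left(3 - 25\right) = 2 \left(-22\right) = -44$)
$k{\left(D \right)} = -137 + D$ ($k{\left(D \right)} = \left(-93 + D\right) - 44 = -137 + D$)
$- \frac{64016}{k{\left(-235 \right)}} = - \frac{64016}{-137 - 235} = - \frac{64016}{-372} = \left(-64016\right) \left(- \frac{1}{372}\right) = \frac{16004}{93}$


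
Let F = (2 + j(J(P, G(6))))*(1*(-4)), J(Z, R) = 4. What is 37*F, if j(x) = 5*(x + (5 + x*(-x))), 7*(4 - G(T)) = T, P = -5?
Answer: 4884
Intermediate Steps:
G(T) = 4 - T/7
j(x) = 25 - 5*x² + 5*x (j(x) = 5*(x + (5 - x²)) = 5*(5 + x - x²) = 25 - 5*x² + 5*x)
F = 132 (F = (2 + (25 - 5*4² + 5*4))*(1*(-4)) = (2 + (25 - 5*16 + 20))*(-4) = (2 + (25 - 80 + 20))*(-4) = (2 - 35)*(-4) = -33*(-4) = 132)
37*F = 37*132 = 4884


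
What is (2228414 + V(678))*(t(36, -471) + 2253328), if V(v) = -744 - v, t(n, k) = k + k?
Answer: 5016045602912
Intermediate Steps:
t(n, k) = 2*k
(2228414 + V(678))*(t(36, -471) + 2253328) = (2228414 + (-744 - 1*678))*(2*(-471) + 2253328) = (2228414 + (-744 - 678))*(-942 + 2253328) = (2228414 - 1422)*2252386 = 2226992*2252386 = 5016045602912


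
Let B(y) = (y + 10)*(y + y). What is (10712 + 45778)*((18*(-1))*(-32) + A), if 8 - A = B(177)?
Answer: -3706534860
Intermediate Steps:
B(y) = 2*y*(10 + y) (B(y) = (10 + y)*(2*y) = 2*y*(10 + y))
A = -66190 (A = 8 - 2*177*(10 + 177) = 8 - 2*177*187 = 8 - 1*66198 = 8 - 66198 = -66190)
(10712 + 45778)*((18*(-1))*(-32) + A) = (10712 + 45778)*((18*(-1))*(-32) - 66190) = 56490*(-18*(-32) - 66190) = 56490*(576 - 66190) = 56490*(-65614) = -3706534860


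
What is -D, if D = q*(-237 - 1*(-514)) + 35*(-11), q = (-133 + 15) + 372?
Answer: -69973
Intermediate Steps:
q = 254 (q = -118 + 372 = 254)
D = 69973 (D = 254*(-237 - 1*(-514)) + 35*(-11) = 254*(-237 + 514) - 385 = 254*277 - 385 = 70358 - 385 = 69973)
-D = -1*69973 = -69973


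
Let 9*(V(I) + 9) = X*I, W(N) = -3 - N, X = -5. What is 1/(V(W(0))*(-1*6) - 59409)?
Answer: -1/59365 ≈ -1.6845e-5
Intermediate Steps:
V(I) = -9 - 5*I/9 (V(I) = -9 + (-5*I)/9 = -9 - 5*I/9)
1/(V(W(0))*(-1*6) - 59409) = 1/((-9 - 5*(-3 - 1*0)/9)*(-1*6) - 59409) = 1/((-9 - 5*(-3 + 0)/9)*(-6) - 59409) = 1/((-9 - 5/9*(-3))*(-6) - 59409) = 1/((-9 + 5/3)*(-6) - 59409) = 1/(-22/3*(-6) - 59409) = 1/(44 - 59409) = 1/(-59365) = -1/59365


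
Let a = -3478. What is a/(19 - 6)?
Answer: -3478/13 ≈ -267.54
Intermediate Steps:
a/(19 - 6) = -3478/(19 - 6) = -3478/13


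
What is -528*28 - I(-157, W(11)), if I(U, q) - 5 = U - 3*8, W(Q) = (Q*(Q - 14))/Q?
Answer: -14608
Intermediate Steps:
W(Q) = -14 + Q (W(Q) = (Q*(-14 + Q))/Q = -14 + Q)
I(U, q) = -19 + U (I(U, q) = 5 + (U - 3*8) = 5 + (U - 24) = 5 + (-24 + U) = -19 + U)
-528*28 - I(-157, W(11)) = -528*28 - (-19 - 157) = -48*308 - 1*(-176) = -14784 + 176 = -14608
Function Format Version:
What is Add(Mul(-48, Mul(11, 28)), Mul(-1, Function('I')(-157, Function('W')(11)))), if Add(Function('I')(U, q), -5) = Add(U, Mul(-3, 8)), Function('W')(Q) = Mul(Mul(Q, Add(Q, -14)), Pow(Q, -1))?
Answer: -14608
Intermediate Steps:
Function('W')(Q) = Add(-14, Q) (Function('W')(Q) = Mul(Mul(Q, Add(-14, Q)), Pow(Q, -1)) = Add(-14, Q))
Function('I')(U, q) = Add(-19, U) (Function('I')(U, q) = Add(5, Add(U, Mul(-3, 8))) = Add(5, Add(U, -24)) = Add(5, Add(-24, U)) = Add(-19, U))
Add(Mul(-48, Mul(11, 28)), Mul(-1, Function('I')(-157, Function('W')(11)))) = Add(Mul(-48, Mul(11, 28)), Mul(-1, Add(-19, -157))) = Add(Mul(-48, 308), Mul(-1, -176)) = Add(-14784, 176) = -14608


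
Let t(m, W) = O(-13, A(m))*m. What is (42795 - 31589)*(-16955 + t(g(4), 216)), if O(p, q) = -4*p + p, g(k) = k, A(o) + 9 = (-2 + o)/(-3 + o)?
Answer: -188249594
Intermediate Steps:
A(o) = -9 + (-2 + o)/(-3 + o)
O(p, q) = -3*p
t(m, W) = 39*m (t(m, W) = (-3*(-13))*m = 39*m)
(42795 - 31589)*(-16955 + t(g(4), 216)) = (42795 - 31589)*(-16955 + 39*4) = 11206*(-16955 + 156) = 11206*(-16799) = -188249594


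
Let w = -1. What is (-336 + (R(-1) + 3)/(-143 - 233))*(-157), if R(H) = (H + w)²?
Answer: 19835851/376 ≈ 52755.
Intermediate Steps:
R(H) = (-1 + H)² (R(H) = (H - 1)² = (-1 + H)²)
(-336 + (R(-1) + 3)/(-143 - 233))*(-157) = (-336 + ((-1 - 1)² + 3)/(-143 - 233))*(-157) = (-336 + ((-2)² + 3)/(-376))*(-157) = (-336 + (4 + 3)*(-1/376))*(-157) = (-336 + 7*(-1/376))*(-157) = (-336 - 7/376)*(-157) = -126343/376*(-157) = 19835851/376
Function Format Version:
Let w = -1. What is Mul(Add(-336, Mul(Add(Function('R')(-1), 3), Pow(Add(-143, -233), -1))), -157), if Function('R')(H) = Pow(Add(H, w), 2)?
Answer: Rational(19835851, 376) ≈ 52755.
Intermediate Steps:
Function('R')(H) = Pow(Add(-1, H), 2) (Function('R')(H) = Pow(Add(H, -1), 2) = Pow(Add(-1, H), 2))
Mul(Add(-336, Mul(Add(Function('R')(-1), 3), Pow(Add(-143, -233), -1))), -157) = Mul(Add(-336, Mul(Add(Pow(Add(-1, -1), 2), 3), Pow(Add(-143, -233), -1))), -157) = Mul(Add(-336, Mul(Add(Pow(-2, 2), 3), Pow(-376, -1))), -157) = Mul(Add(-336, Mul(Add(4, 3), Rational(-1, 376))), -157) = Mul(Add(-336, Mul(7, Rational(-1, 376))), -157) = Mul(Add(-336, Rational(-7, 376)), -157) = Mul(Rational(-126343, 376), -157) = Rational(19835851, 376)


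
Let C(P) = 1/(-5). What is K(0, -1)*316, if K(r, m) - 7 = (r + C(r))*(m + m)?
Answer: 11692/5 ≈ 2338.4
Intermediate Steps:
C(P) = -⅕
K(r, m) = 7 + 2*m*(-⅕ + r) (K(r, m) = 7 + (r - ⅕)*(m + m) = 7 + (-⅕ + r)*(2*m) = 7 + 2*m*(-⅕ + r))
K(0, -1)*316 = (7 - ⅖*(-1) + 2*(-1)*0)*316 = (7 + ⅖ + 0)*316 = (37/5)*316 = 11692/5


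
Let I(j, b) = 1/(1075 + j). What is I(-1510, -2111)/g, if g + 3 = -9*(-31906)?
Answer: -1/124910685 ≈ -8.0057e-9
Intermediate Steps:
g = 287151 (g = -3 - 9*(-31906) = -3 + 287154 = 287151)
I(-1510, -2111)/g = 1/((1075 - 1510)*287151) = (1/287151)/(-435) = -1/435*1/287151 = -1/124910685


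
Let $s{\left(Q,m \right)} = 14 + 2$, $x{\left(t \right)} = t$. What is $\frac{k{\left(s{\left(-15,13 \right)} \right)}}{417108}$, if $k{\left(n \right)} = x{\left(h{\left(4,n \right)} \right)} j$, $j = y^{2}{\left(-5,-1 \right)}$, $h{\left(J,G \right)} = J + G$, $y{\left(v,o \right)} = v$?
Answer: $\frac{125}{104277} \approx 0.0011987$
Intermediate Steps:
$h{\left(J,G \right)} = G + J$
$j = 25$ ($j = \left(-5\right)^{2} = 25$)
$s{\left(Q,m \right)} = 16$
$k{\left(n \right)} = 100 + 25 n$ ($k{\left(n \right)} = \left(n + 4\right) 25 = \left(4 + n\right) 25 = 100 + 25 n$)
$\frac{k{\left(s{\left(-15,13 \right)} \right)}}{417108} = \frac{100 + 25 \cdot 16}{417108} = \left(100 + 400\right) \frac{1}{417108} = 500 \cdot \frac{1}{417108} = \frac{125}{104277}$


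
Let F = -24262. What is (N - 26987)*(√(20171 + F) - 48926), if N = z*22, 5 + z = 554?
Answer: 729437734 - 14909*I*√4091 ≈ 7.2944e+8 - 9.5359e+5*I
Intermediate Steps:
z = 549 (z = -5 + 554 = 549)
N = 12078 (N = 549*22 = 12078)
(N - 26987)*(√(20171 + F) - 48926) = (12078 - 26987)*(√(20171 - 24262) - 48926) = -14909*(√(-4091) - 48926) = -14909*(I*√4091 - 48926) = -14909*(-48926 + I*√4091) = 729437734 - 14909*I*√4091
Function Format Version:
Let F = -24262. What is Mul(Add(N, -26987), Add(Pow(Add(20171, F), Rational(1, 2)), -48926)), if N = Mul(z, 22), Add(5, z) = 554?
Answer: Add(729437734, Mul(-14909, I, Pow(4091, Rational(1, 2)))) ≈ Add(7.2944e+8, Mul(-9.5359e+5, I))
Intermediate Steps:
z = 549 (z = Add(-5, 554) = 549)
N = 12078 (N = Mul(549, 22) = 12078)
Mul(Add(N, -26987), Add(Pow(Add(20171, F), Rational(1, 2)), -48926)) = Mul(Add(12078, -26987), Add(Pow(Add(20171, -24262), Rational(1, 2)), -48926)) = Mul(-14909, Add(Pow(-4091, Rational(1, 2)), -48926)) = Mul(-14909, Add(Mul(I, Pow(4091, Rational(1, 2))), -48926)) = Mul(-14909, Add(-48926, Mul(I, Pow(4091, Rational(1, 2))))) = Add(729437734, Mul(-14909, I, Pow(4091, Rational(1, 2))))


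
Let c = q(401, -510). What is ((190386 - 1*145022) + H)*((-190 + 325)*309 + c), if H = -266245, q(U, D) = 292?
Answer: -9278548167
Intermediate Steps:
c = 292
((190386 - 1*145022) + H)*((-190 + 325)*309 + c) = ((190386 - 1*145022) - 266245)*((-190 + 325)*309 + 292) = ((190386 - 145022) - 266245)*(135*309 + 292) = (45364 - 266245)*(41715 + 292) = -220881*42007 = -9278548167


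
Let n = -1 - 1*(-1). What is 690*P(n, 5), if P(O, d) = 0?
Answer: 0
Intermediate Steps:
n = 0 (n = -1 + 1 = 0)
690*P(n, 5) = 690*0 = 0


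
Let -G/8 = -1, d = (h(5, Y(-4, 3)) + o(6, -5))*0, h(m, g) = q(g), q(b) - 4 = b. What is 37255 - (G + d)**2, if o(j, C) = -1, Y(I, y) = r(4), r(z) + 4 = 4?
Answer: 37191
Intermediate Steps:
r(z) = 0 (r(z) = -4 + 4 = 0)
Y(I, y) = 0
q(b) = 4 + b
h(m, g) = 4 + g
d = 0 (d = ((4 + 0) - 1)*0 = (4 - 1)*0 = 3*0 = 0)
G = 8 (G = -8*(-1) = 8)
37255 - (G + d)**2 = 37255 - (8 + 0)**2 = 37255 - 1*8**2 = 37255 - 1*64 = 37255 - 64 = 37191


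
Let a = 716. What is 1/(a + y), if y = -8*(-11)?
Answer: 1/804 ≈ 0.0012438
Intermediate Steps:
y = 88
1/(a + y) = 1/(716 + 88) = 1/804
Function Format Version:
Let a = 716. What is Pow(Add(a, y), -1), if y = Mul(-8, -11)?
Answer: Rational(1, 804) ≈ 0.0012438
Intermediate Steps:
y = 88
Pow(Add(a, y), -1) = Pow(Add(716, 88), -1) = Pow(804, -1) = Rational(1, 804)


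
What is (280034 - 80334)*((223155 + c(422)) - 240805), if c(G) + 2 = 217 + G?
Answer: -3397496100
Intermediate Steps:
c(G) = 215 + G (c(G) = -2 + (217 + G) = 215 + G)
(280034 - 80334)*((223155 + c(422)) - 240805) = (280034 - 80334)*((223155 + (215 + 422)) - 240805) = 199700*((223155 + 637) - 240805) = 199700*(223792 - 240805) = 199700*(-17013) = -3397496100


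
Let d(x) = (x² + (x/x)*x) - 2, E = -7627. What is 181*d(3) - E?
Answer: 9437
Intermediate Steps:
d(x) = -2 + x + x² (d(x) = (x² + 1*x) - 2 = (x² + x) - 2 = (x + x²) - 2 = -2 + x + x²)
181*d(3) - E = 181*(-2 + 3 + 3²) - 1*(-7627) = 181*(-2 + 3 + 9) + 7627 = 181*10 + 7627 = 1810 + 7627 = 9437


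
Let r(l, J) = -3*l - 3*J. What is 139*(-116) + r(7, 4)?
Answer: -16157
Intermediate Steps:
r(l, J) = -3*J - 3*l
139*(-116) + r(7, 4) = 139*(-116) + (-3*4 - 3*7) = -16124 + (-12 - 21) = -16124 - 33 = -16157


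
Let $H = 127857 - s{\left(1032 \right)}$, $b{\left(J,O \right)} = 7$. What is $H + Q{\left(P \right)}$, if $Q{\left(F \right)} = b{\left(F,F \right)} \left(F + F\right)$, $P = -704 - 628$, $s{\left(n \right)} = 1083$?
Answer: $108126$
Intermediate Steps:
$P = -1332$
$H = 126774$ ($H = 127857 - 1083 = 126774$)
$Q{\left(F \right)} = 14 F$ ($Q{\left(F \right)} = 7 \left(F + F\right) = 7 \cdot 2 F = 14 F$)
$H + Q{\left(P \right)} = 126774 + 14 \left(-1332\right) = 126774 - 18648 = 108126$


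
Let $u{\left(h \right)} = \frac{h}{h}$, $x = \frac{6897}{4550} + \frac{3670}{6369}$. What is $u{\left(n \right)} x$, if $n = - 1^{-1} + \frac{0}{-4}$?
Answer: $\frac{60625493}{28978950} \approx 2.0921$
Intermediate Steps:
$x = \frac{60625493}{28978950}$ ($x = 6897 \cdot \frac{1}{4550} + 3670 \cdot \frac{1}{6369} = \frac{6897}{4550} + \frac{3670}{6369} = \frac{60625493}{28978950} \approx 2.0921$)
$n = -1$ ($n = \left(-1\right) 1 + 0 \left(- \frac{1}{4}\right) = -1 + 0 = -1$)
$u{\left(h \right)} = 1$
$u{\left(n \right)} x = 1 \cdot \frac{60625493}{28978950} = \frac{60625493}{28978950}$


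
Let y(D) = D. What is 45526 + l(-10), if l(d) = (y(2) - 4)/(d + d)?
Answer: 455261/10 ≈ 45526.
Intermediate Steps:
l(d) = -1/d (l(d) = (2 - 4)/(d + d) = -2*1/(2*d) = -1/d)
45526 + l(-10) = 45526 - 1/(-10) = 45526 - 1*(-⅒) = 45526 + ⅒ = 455261/10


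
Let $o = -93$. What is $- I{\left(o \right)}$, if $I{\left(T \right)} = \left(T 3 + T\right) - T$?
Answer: $279$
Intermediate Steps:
$I{\left(T \right)} = 3 T$ ($I{\left(T \right)} = \left(3 T + T\right) - T = 4 T - T = 3 T$)
$- I{\left(o \right)} = - 3 \left(-93\right) = \left(-1\right) \left(-279\right) = 279$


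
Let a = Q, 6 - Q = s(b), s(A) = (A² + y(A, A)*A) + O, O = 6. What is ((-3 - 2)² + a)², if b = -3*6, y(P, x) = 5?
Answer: 43681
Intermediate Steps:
b = -18
s(A) = 6 + A² + 5*A (s(A) = (A² + 5*A) + 6 = 6 + A² + 5*A)
Q = -234 (Q = 6 - (6 + (-18)² + 5*(-18)) = 6 - (6 + 324 - 90) = 6 - 1*240 = 6 - 240 = -234)
a = -234
((-3 - 2)² + a)² = ((-3 - 2)² - 234)² = ((-5)² - 234)² = (25 - 234)² = (-209)² = 43681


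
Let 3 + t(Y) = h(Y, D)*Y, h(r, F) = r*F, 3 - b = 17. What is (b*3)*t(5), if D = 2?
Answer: -1974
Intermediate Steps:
b = -14 (b = 3 - 1*17 = 3 - 17 = -14)
h(r, F) = F*r
t(Y) = -3 + 2*Y² (t(Y) = -3 + (2*Y)*Y = -3 + 2*Y²)
(b*3)*t(5) = (-14*3)*(-3 + 2*5²) = -42*(-3 + 2*25) = -42*(-3 + 50) = -42*47 = -1974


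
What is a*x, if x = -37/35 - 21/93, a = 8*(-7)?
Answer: 11136/155 ≈ 71.845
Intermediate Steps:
a = -56
x = -1392/1085 (x = -37*1/35 - 21*1/93 = -37/35 - 7/31 = -1392/1085 ≈ -1.2829)
a*x = -56*(-1392/1085) = 11136/155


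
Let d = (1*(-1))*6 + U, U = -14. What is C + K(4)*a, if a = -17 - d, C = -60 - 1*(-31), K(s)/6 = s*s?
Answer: 259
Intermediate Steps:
K(s) = 6*s² (K(s) = 6*(s*s) = 6*s²)
d = -20 (d = (1*(-1))*6 - 14 = -1*6 - 14 = -6 - 14 = -20)
C = -29 (C = -60 + 31 = -29)
a = 3 (a = -17 - 1*(-20) = -17 + 20 = 3)
C + K(4)*a = -29 + (6*4²)*3 = -29 + (6*16)*3 = -29 + 96*3 = -29 + 288 = 259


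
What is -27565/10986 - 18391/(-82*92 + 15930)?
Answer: -108300904/23032149 ≈ -4.7022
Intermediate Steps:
-27565/10986 - 18391/(-82*92 + 15930) = -27565*1/10986 - 18391/(-7544 + 15930) = -27565/10986 - 18391/8386 = -108300904/23032149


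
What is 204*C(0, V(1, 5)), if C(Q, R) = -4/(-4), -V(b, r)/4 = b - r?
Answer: 204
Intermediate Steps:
V(b, r) = -4*b + 4*r (V(b, r) = -4*(b - r) = -4*b + 4*r)
C(Q, R) = 1 (C(Q, R) = -4*(-1/4) = 1)
204*C(0, V(1, 5)) = 204*1 = 204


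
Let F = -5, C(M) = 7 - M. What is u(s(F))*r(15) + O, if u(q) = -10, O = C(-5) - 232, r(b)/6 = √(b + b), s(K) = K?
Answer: -220 - 60*√30 ≈ -548.63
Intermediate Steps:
r(b) = 6*√2*√b (r(b) = 6*√(b + b) = 6*√(2*b) = 6*(√2*√b) = 6*√2*√b)
O = -220 (O = (7 - 1*(-5)) - 232 = (7 + 5) - 232 = 12 - 232 = -220)
u(s(F))*r(15) + O = -60*√2*√15 - 220 = -60*√30 - 220 = -220 - 60*√30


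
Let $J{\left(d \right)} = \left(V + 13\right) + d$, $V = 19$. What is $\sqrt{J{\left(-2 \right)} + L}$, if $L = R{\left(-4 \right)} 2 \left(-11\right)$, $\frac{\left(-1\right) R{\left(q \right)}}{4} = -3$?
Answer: $3 i \sqrt{26} \approx 15.297 i$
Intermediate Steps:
$R{\left(q \right)} = 12$ ($R{\left(q \right)} = \left(-4\right) \left(-3\right) = 12$)
$J{\left(d \right)} = 32 + d$ ($J{\left(d \right)} = \left(19 + 13\right) + d = 32 + d$)
$L = -264$ ($L = 12 \cdot 2 \left(-11\right) = 24 \left(-11\right) = -264$)
$\sqrt{J{\left(-2 \right)} + L} = \sqrt{\left(32 - 2\right) - 264} = \sqrt{30 - 264} = \sqrt{-234} = 3 i \sqrt{26}$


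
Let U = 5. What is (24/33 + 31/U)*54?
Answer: 20574/55 ≈ 374.07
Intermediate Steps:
(24/33 + 31/U)*54 = (24/33 + 31/5)*54 = (24*(1/33) + 31*(⅕))*54 = (8/11 + 31/5)*54 = (381/55)*54 = 20574/55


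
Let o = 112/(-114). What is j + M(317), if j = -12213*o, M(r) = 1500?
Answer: 256476/19 ≈ 13499.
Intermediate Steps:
o = -56/57 (o = 112*(-1/114) = -56/57 ≈ -0.98246)
j = 227976/19 (j = -12213*(-56/57) = 227976/19 ≈ 11999.)
j + M(317) = 227976/19 + 1500 = 256476/19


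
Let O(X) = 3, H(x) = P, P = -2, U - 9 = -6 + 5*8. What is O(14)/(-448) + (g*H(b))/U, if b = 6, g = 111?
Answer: -99585/19264 ≈ -5.1695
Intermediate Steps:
U = 43 (U = 9 + (-6 + 5*8) = 9 + (-6 + 40) = 9 + 34 = 43)
H(x) = -2
O(14)/(-448) + (g*H(b))/U = 3/(-448) + (111*(-2))/43 = 3*(-1/448) - 222*1/43 = -3/448 - 222/43 = -99585/19264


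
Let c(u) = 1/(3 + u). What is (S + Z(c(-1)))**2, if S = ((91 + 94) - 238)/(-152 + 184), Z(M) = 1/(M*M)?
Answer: 5625/1024 ≈ 5.4932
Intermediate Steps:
Z(M) = M**(-2)
S = -53/32 (S = (185 - 238)/32 = -53*1/32 = -53/32 ≈ -1.6563)
(S + Z(c(-1)))**2 = (-53/32 + (1/(3 - 1))**(-2))**2 = (-53/32 + (1/2)**(-2))**2 = (-53/32 + 4)**2 = (75/32)**2 = 5625/1024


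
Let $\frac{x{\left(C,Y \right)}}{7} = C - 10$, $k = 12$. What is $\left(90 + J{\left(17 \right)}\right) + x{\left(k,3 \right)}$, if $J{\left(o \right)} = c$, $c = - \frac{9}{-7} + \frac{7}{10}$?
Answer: $\frac{7419}{70} \approx 105.99$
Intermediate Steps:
$c = \frac{139}{70}$ ($c = \left(-9\right) \left(- \frac{1}{7}\right) + 7 \cdot \frac{1}{10} = \frac{9}{7} + \frac{7}{10} = \frac{139}{70} \approx 1.9857$)
$x{\left(C,Y \right)} = -70 + 7 C$ ($x{\left(C,Y \right)} = 7 \left(C - 10\right) = 7 \left(-10 + C\right) = -70 + 7 C$)
$J{\left(o \right)} = \frac{139}{70}$
$\left(90 + J{\left(17 \right)}\right) + x{\left(k,3 \right)} = \left(90 + \frac{139}{70}\right) + \left(-70 + 7 \cdot 12\right) = \frac{6439}{70} + \left(-70 + 84\right) = \frac{6439}{70} + 14 = \frac{7419}{70}$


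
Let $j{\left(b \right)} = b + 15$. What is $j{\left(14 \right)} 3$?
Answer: $87$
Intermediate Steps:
$j{\left(b \right)} = 15 + b$
$j{\left(14 \right)} 3 = \left(15 + 14\right) 3 = 29 \cdot 3 = 87$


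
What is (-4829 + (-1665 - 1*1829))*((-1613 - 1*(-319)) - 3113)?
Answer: 36679461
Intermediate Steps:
(-4829 + (-1665 - 1*1829))*((-1613 - 1*(-319)) - 3113) = (-4829 + (-1665 - 1829))*((-1613 + 319) - 3113) = (-4829 - 3494)*(-1294 - 3113) = -8323*(-4407) = 36679461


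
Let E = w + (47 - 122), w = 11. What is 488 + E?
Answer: 424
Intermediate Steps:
E = -64 (E = 11 + (47 - 122) = 11 - 75 = -64)
488 + E = 488 - 64 = 424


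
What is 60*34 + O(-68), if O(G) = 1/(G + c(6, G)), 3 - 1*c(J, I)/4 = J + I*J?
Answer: 3166081/1552 ≈ 2040.0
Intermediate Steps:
c(J, I) = 12 - 4*J - 4*I*J (c(J, I) = 12 - 4*(J + I*J) = 12 + (-4*J - 4*I*J) = 12 - 4*J - 4*I*J)
O(G) = 1/(-12 - 23*G) (O(G) = 1/(G + (12 - 4*6 - 4*G*6)) = 1/(G + (12 - 24 - 24*G)) = 1/(G + (-12 - 24*G)) = 1/(-12 - 23*G))
60*34 + O(-68) = 60*34 - 1/(12 + 23*(-68)) = 2040 - 1/(12 - 1564) = 2040 - 1/(-1552) = 2040 - 1*(-1/1552) = 2040 + 1/1552 = 3166081/1552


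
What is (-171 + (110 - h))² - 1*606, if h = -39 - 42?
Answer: -206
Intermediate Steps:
h = -81
(-171 + (110 - h))² - 1*606 = (-171 + (110 - 1*(-81)))² - 1*606 = (-171 + (110 + 81))² - 606 = (-171 + 191)² - 606 = 20² - 606 = 400 - 606 = -206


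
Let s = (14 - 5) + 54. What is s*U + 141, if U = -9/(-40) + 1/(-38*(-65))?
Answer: 1533381/9880 ≈ 155.20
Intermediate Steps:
U = 2227/9880 (U = -9*(-1/40) - 1/38*(-1/65) = 9/40 + 1/2470 = 2227/9880 ≈ 0.22540)
s = 63 (s = 9 + 54 = 63)
s*U + 141 = 63*(2227/9880) + 141 = 140301/9880 + 141 = 1533381/9880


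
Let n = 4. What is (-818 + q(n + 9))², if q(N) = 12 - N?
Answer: 670761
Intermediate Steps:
(-818 + q(n + 9))² = (-818 + (12 - (4 + 9)))² = (-818 + (12 - 1*13))² = (-818 + (12 - 13))² = (-818 - 1)² = (-819)² = 670761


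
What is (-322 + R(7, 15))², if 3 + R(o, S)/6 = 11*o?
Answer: 14884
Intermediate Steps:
R(o, S) = -18 + 66*o (R(o, S) = -18 + 6*(11*o) = -18 + 66*o)
(-322 + R(7, 15))² = (-322 + (-18 + 66*7))² = (-322 + (-18 + 462))² = (-322 + 444)² = 122² = 14884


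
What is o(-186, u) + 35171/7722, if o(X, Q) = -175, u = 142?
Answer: -1316179/7722 ≈ -170.45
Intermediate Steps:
o(-186, u) + 35171/7722 = -175 + 35171/7722 = -1316179/7722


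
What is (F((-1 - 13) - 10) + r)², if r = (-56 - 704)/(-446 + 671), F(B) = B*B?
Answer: 663989824/2025 ≈ 3.2790e+5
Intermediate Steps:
F(B) = B²
r = -152/45 (r = -760/225 = -760*1/225 = -152/45 ≈ -3.3778)
(F((-1 - 13) - 10) + r)² = (((-1 - 13) - 10)² - 152/45)² = ((-14 - 10)² - 152/45)² = ((-24)² - 152/45)² = (576 - 152/45)² = (25768/45)² = 663989824/2025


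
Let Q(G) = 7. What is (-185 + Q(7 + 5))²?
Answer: 31684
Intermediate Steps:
(-185 + Q(7 + 5))² = (-185 + 7)² = (-178)² = 31684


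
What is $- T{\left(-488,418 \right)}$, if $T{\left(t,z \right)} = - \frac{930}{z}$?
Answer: $\frac{465}{209} \approx 2.2249$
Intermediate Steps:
$- T{\left(-488,418 \right)} = - \frac{-930}{418} = \left(-1\right) \left(- \frac{465}{209}\right) = \frac{465}{209}$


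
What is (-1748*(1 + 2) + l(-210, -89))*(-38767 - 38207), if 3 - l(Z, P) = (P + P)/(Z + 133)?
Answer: 31077097890/77 ≈ 4.0360e+8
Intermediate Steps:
l(Z, P) = 3 - 2*P/(133 + Z) (l(Z, P) = 3 - (P + P)/(Z + 133) = 3 - 2*P/(133 + Z))
(-1748*(1 + 2) + l(-210, -89))*(-38767 - 38207) = (-1748*(1 + 2) + (399 - 2*(-89) + 3*(-210))/(133 - 210))*(-38767 - 38207) = (-1748*3 + (399 + 178 - 630)/(-77))*(-76974) = (-874*6 - 1/77*(-53))*(-76974) = (-5244 + 53/77)*(-76974) = -403735/77*(-76974) = 31077097890/77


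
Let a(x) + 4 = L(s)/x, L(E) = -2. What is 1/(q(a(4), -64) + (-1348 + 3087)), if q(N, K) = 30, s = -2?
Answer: 1/1769 ≈ 0.00056529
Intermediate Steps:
a(x) = -4 - 2/x
1/(q(a(4), -64) + (-1348 + 3087)) = 1/(30 + (-1348 + 3087)) = 1/(30 + 1739) = 1/1769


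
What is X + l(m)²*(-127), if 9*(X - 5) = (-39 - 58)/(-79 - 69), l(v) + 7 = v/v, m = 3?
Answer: -6083147/1332 ≈ -4566.9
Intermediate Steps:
l(v) = -6 (l(v) = -7 + v/v = -7 + 1 = -6)
X = 6757/1332 (X = 5 + ((-39 - 58)/(-79 - 69))/9 = 5 + (-97/(-148))/9 = 5 + (-97*(-1/148))/9 = 5 + (⅑)*(97/148) = 5 + 97/1332 = 6757/1332 ≈ 5.0728)
X + l(m)²*(-127) = 6757/1332 + (-6)²*(-127) = 6757/1332 + 36*(-127) = 6757/1332 - 4572 = -6083147/1332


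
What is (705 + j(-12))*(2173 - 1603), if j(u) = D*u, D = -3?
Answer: 422370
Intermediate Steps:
j(u) = -3*u
(705 + j(-12))*(2173 - 1603) = (705 - 3*(-12))*(2173 - 1603) = (705 + 36)*570 = 741*570 = 422370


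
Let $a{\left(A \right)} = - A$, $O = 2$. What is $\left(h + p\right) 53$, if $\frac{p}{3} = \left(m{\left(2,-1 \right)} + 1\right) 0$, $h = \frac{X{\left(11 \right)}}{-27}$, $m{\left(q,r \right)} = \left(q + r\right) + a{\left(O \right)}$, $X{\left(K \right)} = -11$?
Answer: $\frac{583}{27} \approx 21.593$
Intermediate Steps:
$m{\left(q,r \right)} = -2 + q + r$ ($m{\left(q,r \right)} = \left(q + r\right) - 2 = -2 + q + r$)
$h = \frac{11}{27}$ ($h = - \frac{11}{-27} = \left(-11\right) \left(- \frac{1}{27}\right) = \frac{11}{27} \approx 0.40741$)
$p = 0$ ($p = 3 \left(\left(-2 + 2 - 1\right) + 1\right) 0 = 3 \left(-1 + 1\right) 0 = 3 \cdot 0 \cdot 0 = 3 \cdot 0 = 0$)
$\left(h + p\right) 53 = \left(\frac{11}{27} + 0\right) 53 = \frac{11}{27} \cdot 53 = \frac{583}{27}$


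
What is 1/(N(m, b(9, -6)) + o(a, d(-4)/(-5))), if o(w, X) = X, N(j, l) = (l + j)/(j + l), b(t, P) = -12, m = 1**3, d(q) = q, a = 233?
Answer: 5/9 ≈ 0.55556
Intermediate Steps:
m = 1
N(j, l) = 1 (N(j, l) = (j + l)/(j + l) = 1)
1/(N(m, b(9, -6)) + o(a, d(-4)/(-5))) = 1/(1 - 4/(-5)) = 1/(1 - 4*(-1/5)) = 1/(1 + 4/5) = 1/(9/5) = 5/9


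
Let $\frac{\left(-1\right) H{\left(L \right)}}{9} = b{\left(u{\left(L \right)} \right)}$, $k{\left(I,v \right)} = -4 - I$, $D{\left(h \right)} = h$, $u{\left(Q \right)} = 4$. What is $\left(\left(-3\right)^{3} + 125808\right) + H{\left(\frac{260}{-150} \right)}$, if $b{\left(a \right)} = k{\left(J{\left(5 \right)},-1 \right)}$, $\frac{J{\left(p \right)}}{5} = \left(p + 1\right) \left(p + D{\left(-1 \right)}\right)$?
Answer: $126897$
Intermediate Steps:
$J{\left(p \right)} = 5 \left(1 + p\right) \left(-1 + p\right)$ ($J{\left(p \right)} = 5 \left(p + 1\right) \left(p - 1\right) = 5 \left(1 + p\right) \left(-1 + p\right)$)
$b{\left(a \right)} = -124$ ($b{\left(a \right)} = -4 - \left(-5 + 5 \cdot 5^{2}\right) = -4 - \left(-5 + 5 \cdot 25\right) = -4 - \left(-5 + 125\right) = -4 - 120 = -124$)
$H{\left(L \right)} = 1116$ ($H{\left(L \right)} = \left(-9\right) \left(-124\right) = 1116$)
$\left(\left(-3\right)^{3} + 125808\right) + H{\left(\frac{260}{-150} \right)} = \left(\left(-3\right)^{3} + 125808\right) + 1116 = \left(-27 + 125808\right) + 1116 = 125781 + 1116 = 126897$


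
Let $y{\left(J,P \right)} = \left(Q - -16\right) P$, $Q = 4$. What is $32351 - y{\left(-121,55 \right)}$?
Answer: $31251$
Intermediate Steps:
$y{\left(J,P \right)} = 20 P$ ($y{\left(J,P \right)} = \left(4 - -16\right) P = \left(4 + 16\right) P = 20 P$)
$32351 - y{\left(-121,55 \right)} = 32351 - 20 \cdot 55 = 32351 - 1100 = 31251$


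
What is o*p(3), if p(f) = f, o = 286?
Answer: 858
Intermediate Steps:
o*p(3) = 286*3 = 858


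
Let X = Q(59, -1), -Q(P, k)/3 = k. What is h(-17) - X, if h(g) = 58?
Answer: 55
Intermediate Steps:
Q(P, k) = -3*k
X = 3 (X = -3*(-1) = 3)
h(-17) - X = 58 - 1*3 = 58 - 3 = 55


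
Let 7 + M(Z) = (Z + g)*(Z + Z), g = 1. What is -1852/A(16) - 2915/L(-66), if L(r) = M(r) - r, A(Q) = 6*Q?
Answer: -76789/3912 ≈ -19.629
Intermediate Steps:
M(Z) = -7 + 2*Z*(1 + Z) (M(Z) = -7 + (Z + 1)*(Z + Z) = -7 + (1 + Z)*(2*Z) = -7 + 2*Z*(1 + Z))
L(r) = -7 + r + 2*r² (L(r) = (-7 + 2*r + 2*r²) - r = -7 + r + 2*r²)
-1852/A(16) - 2915/L(-66) = -1852/(6*16) - 2915/(-7 - 66 + 2*(-66)²) = -1852/96 - 2915/(-7 - 66 + 2*4356) = -1852*1/96 - 2915/(-7 - 66 + 8712) = -463/24 - 2915/8639 = -463/24 - 2915*1/8639 = -463/24 - 55/163 = -76789/3912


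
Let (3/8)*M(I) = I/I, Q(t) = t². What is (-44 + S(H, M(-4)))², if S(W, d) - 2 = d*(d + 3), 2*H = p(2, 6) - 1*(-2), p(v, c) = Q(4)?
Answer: 58564/81 ≈ 723.01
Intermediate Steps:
p(v, c) = 16 (p(v, c) = 4² = 16)
M(I) = 8/3 (M(I) = 8*(I/I)/3 = (8/3)*1 = 8/3)
H = 9 (H = (16 - 1*(-2))/2 = (16 + 2)/2 = (½)*18 = 9)
S(W, d) = 2 + d*(3 + d) (S(W, d) = 2 + d*(d + 3) = 2 + d*(3 + d))
(-44 + S(H, M(-4)))² = (-44 + (2 + (8/3)² + 3*(8/3)))² = (-44 + (2 + 64/9 + 8))² = (-44 + 154/9)² = (-242/9)² = 58564/81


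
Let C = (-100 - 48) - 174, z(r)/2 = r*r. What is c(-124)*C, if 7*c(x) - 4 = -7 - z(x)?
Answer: 1414730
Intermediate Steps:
z(r) = 2*r**2 (z(r) = 2*(r*r) = 2*r**2)
c(x) = -3/7 - 2*x**2/7 (c(x) = 4/7 + (-7 - 2*x**2)/7 = 4/7 + (-1 - 2*x**2/7) = -3/7 - 2*x**2/7)
C = -322 (C = -148 - 174 = -322)
c(-124)*C = (-3/7 - 2/7*(-124)**2)*(-322) = (-3/7 - 2/7*15376)*(-322) = (-3/7 - 30752/7)*(-322) = -30755/7*(-322) = 1414730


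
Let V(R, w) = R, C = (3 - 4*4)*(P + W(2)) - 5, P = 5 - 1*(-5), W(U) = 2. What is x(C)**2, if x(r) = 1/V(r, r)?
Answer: 1/25921 ≈ 3.8579e-5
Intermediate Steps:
P = 10 (P = 5 + 5 = 10)
C = -161 (C = (3 - 4*4)*(10 + 2) - 5 = (3 - 16)*12 - 5 = -13*12 - 5 = -156 - 5 = -161)
x(r) = 1/r
x(C)**2 = (1/(-161))**2 = (-1/161)**2 = 1/25921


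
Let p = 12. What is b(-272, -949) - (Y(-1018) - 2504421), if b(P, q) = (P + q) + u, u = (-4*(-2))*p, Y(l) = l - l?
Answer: 2503296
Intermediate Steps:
Y(l) = 0
u = 96 (u = -4*(-2)*12 = 8*12 = 96)
b(P, q) = 96 + P + q (b(P, q) = (P + q) + 96 = 96 + P + q)
b(-272, -949) - (Y(-1018) - 2504421) = (96 - 272 - 949) - (0 - 2504421) = -1125 - 1*(-2504421) = -1125 + 2504421 = 2503296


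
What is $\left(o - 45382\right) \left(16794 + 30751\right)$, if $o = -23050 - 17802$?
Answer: $-4099995530$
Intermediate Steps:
$o = -40852$
$\left(o - 45382\right) \left(16794 + 30751\right) = \left(-40852 - 45382\right) \left(16794 + 30751\right) = \left(-86234\right) 47545 = -4099995530$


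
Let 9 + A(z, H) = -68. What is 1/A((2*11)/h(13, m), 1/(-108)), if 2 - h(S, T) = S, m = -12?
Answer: -1/77 ≈ -0.012987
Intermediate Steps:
h(S, T) = 2 - S
A(z, H) = -77 (A(z, H) = -9 - 68 = -77)
1/A((2*11)/h(13, m), 1/(-108)) = 1/(-77) = -1/77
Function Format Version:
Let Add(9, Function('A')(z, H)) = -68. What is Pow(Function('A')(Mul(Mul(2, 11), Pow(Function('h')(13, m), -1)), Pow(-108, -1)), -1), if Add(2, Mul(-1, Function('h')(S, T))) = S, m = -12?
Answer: Rational(-1, 77) ≈ -0.012987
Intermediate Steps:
Function('h')(S, T) = Add(2, Mul(-1, S))
Function('A')(z, H) = -77 (Function('A')(z, H) = Add(-9, -68) = -77)
Pow(Function('A')(Mul(Mul(2, 11), Pow(Function('h')(13, m), -1)), Pow(-108, -1)), -1) = Pow(-77, -1) = Rational(-1, 77)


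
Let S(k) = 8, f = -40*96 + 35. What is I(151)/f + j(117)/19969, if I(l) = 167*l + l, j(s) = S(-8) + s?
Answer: -506097967/75982045 ≈ -6.6608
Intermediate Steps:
f = -3805 (f = -3840 + 35 = -3805)
j(s) = 8 + s
I(l) = 168*l
I(151)/f + j(117)/19969 = (168*151)/(-3805) + (8 + 117)/19969 = 25368*(-1/3805) + 125*(1/19969) = -25368/3805 + 125/19969 = -506097967/75982045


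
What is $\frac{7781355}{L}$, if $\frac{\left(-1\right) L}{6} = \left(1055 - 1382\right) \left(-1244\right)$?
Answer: $- \frac{864595}{271192} \approx -3.1881$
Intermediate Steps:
$L = -2440728$ ($L = - 6 \left(1055 - 1382\right) \left(-1244\right) = - 6 \left(\left(-327\right) \left(-1244\right)\right) = \left(-6\right) 406788 = -2440728$)
$\frac{7781355}{L} = \frac{7781355}{-2440728} = 7781355 \left(- \frac{1}{2440728}\right) = - \frac{864595}{271192}$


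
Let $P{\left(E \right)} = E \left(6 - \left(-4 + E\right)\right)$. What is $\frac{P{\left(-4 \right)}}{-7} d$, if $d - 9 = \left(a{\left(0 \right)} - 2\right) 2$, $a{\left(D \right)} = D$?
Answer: $40$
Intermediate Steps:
$P{\left(E \right)} = E \left(10 - E\right)$
$d = 5$ ($d = 9 + \left(0 - 2\right) 2 = 9 - 4 = 5$)
$\frac{P{\left(-4 \right)}}{-7} d = \frac{\left(-4\right) \left(10 - -4\right)}{-7} \cdot 5 = - \frac{\left(-4\right) \left(10 + 4\right)}{7} \cdot 5 = - \frac{\left(-4\right) 14}{7} \cdot 5 = \left(- \frac{1}{7}\right) \left(-56\right) 5 = 8 \cdot 5 = 40$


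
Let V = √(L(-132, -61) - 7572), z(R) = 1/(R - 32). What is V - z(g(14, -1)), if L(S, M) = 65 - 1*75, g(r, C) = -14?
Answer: 1/46 + I*√7582 ≈ 0.021739 + 87.075*I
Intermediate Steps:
L(S, M) = -10 (L(S, M) = 65 - 75 = -10)
z(R) = 1/(-32 + R)
V = I*√7582 (V = √(-10 - 7572) = √(-7582) = I*√7582 ≈ 87.075*I)
V - z(g(14, -1)) = I*√7582 - 1/(-32 - 14) = I*√7582 - 1/(-46) = I*√7582 - 1*(-1/46) = I*√7582 + 1/46 = 1/46 + I*√7582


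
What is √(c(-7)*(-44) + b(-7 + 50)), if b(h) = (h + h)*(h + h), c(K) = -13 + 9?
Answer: 2*√1893 ≈ 87.017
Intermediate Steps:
c(K) = -4
b(h) = 4*h² (b(h) = (2*h)*(2*h) = 4*h²)
√(c(-7)*(-44) + b(-7 + 50)) = √(-4*(-44) + 4*(-7 + 50)²) = √(176 + 4*43²) = √(176 + 4*1849) = √(176 + 7396) = √7572 = 2*√1893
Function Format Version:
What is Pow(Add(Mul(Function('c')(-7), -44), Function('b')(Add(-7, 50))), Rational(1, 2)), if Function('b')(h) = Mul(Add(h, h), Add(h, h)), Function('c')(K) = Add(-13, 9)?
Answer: Mul(2, Pow(1893, Rational(1, 2))) ≈ 87.017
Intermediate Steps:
Function('c')(K) = -4
Function('b')(h) = Mul(4, Pow(h, 2)) (Function('b')(h) = Mul(Mul(2, h), Mul(2, h)) = Mul(4, Pow(h, 2)))
Pow(Add(Mul(Function('c')(-7), -44), Function('b')(Add(-7, 50))), Rational(1, 2)) = Pow(Add(Mul(-4, -44), Mul(4, Pow(Add(-7, 50), 2))), Rational(1, 2)) = Pow(Add(176, Mul(4, Pow(43, 2))), Rational(1, 2)) = Pow(Add(176, Mul(4, 1849)), Rational(1, 2)) = Pow(Add(176, 7396), Rational(1, 2)) = Pow(7572, Rational(1, 2)) = Mul(2, Pow(1893, Rational(1, 2)))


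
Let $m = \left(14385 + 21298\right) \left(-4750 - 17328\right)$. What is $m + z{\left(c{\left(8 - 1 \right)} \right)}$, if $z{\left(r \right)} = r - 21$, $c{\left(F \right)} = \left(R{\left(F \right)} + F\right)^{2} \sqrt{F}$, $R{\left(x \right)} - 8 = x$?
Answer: $-787809295 + 484 \sqrt{7} \approx -7.8781 \cdot 10^{8}$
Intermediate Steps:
$R{\left(x \right)} = 8 + x$
$c{\left(F \right)} = \sqrt{F} \left(8 + 2 F\right)^{2}$ ($c{\left(F \right)} = \left(\left(8 + F\right) + F\right)^{2} \sqrt{F} = \left(8 + 2 F\right)^{2} \sqrt{F} = \sqrt{F} \left(8 + 2 F\right)^{2}$)
$z{\left(r \right)} = -21 + r$ ($z{\left(r \right)} = r - 21 = -21 + r$)
$m = -787809274$ ($m = 35683 \left(-22078\right) = -787809274$)
$m + z{\left(c{\left(8 - 1 \right)} \right)} = -787809274 - \left(21 - 4 \sqrt{8 - 1} \left(4 + \left(8 - 1\right)\right)^{2}\right) = -787809274 - \left(21 - 4 \sqrt{7} \left(4 + 7\right)^{2}\right) = -787809274 - \left(21 - 4 \sqrt{7} \cdot 11^{2}\right) = -787809274 - \left(21 - 4 \sqrt{7} \cdot 121\right) = -787809274 - \left(21 - 484 \sqrt{7}\right) = -787809295 + 484 \sqrt{7}$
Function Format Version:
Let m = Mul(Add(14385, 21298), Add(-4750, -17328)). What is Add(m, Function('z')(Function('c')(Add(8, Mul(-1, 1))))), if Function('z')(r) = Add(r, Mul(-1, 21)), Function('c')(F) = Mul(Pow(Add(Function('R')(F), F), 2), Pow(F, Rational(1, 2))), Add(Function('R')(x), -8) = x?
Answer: Add(-787809295, Mul(484, Pow(7, Rational(1, 2)))) ≈ -7.8781e+8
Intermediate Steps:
Function('R')(x) = Add(8, x)
Function('c')(F) = Mul(Pow(F, Rational(1, 2)), Pow(Add(8, Mul(2, F)), 2)) (Function('c')(F) = Mul(Pow(Add(Add(8, F), F), 2), Pow(F, Rational(1, 2))) = Mul(Pow(Add(8, Mul(2, F)), 2), Pow(F, Rational(1, 2))) = Mul(Pow(F, Rational(1, 2)), Pow(Add(8, Mul(2, F)), 2)))
Function('z')(r) = Add(-21, r) (Function('z')(r) = Add(r, -21) = Add(-21, r))
m = -787809274 (m = Mul(35683, -22078) = -787809274)
Add(m, Function('z')(Function('c')(Add(8, Mul(-1, 1))))) = Add(-787809274, Add(-21, Mul(4, Pow(Add(8, Mul(-1, 1)), Rational(1, 2)), Pow(Add(4, Add(8, Mul(-1, 1))), 2)))) = Add(-787809274, Add(-21, Mul(4, Pow(Add(8, -1), Rational(1, 2)), Pow(Add(4, Add(8, -1)), 2)))) = Add(-787809274, Add(-21, Mul(4, Pow(7, Rational(1, 2)), Pow(Add(4, 7), 2)))) = Add(-787809274, Add(-21, Mul(4, Pow(7, Rational(1, 2)), Pow(11, 2)))) = Add(-787809274, Add(-21, Mul(4, Pow(7, Rational(1, 2)), 121))) = Add(-787809274, Add(-21, Mul(484, Pow(7, Rational(1, 2))))) = Add(-787809295, Mul(484, Pow(7, Rational(1, 2))))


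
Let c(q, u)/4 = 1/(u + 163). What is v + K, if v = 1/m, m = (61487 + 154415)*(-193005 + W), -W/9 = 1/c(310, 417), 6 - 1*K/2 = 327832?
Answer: -27505858691388241/41951917620 ≈ -6.5565e+5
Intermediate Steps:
K = -655652 (K = 12 - 2*327832 = 12 - 655664 = -655652)
c(q, u) = 4/(163 + u) (c(q, u) = 4/(u + 163) = 4/(163 + u))
W = -1305 (W = -9/(4/(163 + 417)) = -9/(4/580) = -9/(4*(1/580)) = -9/1/145 = -9*145 = -1305)
m = -41951917620 (m = (61487 + 154415)*(-193005 - 1305) = 215902*(-194310) = -41951917620)
v = -1/41951917620 (v = 1/(-41951917620) = -1/41951917620 ≈ -2.3837e-11)
v + K = -1/41951917620 - 655652 = -27505858691388241/41951917620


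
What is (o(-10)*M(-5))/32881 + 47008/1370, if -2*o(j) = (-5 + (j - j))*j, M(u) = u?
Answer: 772920649/22523485 ≈ 34.316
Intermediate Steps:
o(j) = 5*j/2 (o(j) = -(-5 + (j - j))*j/2 = -(-5 + 0)*j/2 = -(-5)*j/2 = 5*j/2)
(o(-10)*M(-5))/32881 + 47008/1370 = (((5/2)*(-10))*(-5))/32881 + 47008/1370 = -25*(-5)*(1/32881) + 47008*(1/1370) = 125*(1/32881) + 23504/685 = 125/32881 + 23504/685 = 772920649/22523485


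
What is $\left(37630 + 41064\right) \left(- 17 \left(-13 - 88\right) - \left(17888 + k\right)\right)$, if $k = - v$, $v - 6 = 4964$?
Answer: $-881451494$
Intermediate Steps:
$v = 4970$ ($v = 6 + 4964 = 4970$)
$k = -4970$ ($k = \left(-1\right) 4970 = -4970$)
$\left(37630 + 41064\right) \left(- 17 \left(-13 - 88\right) - \left(17888 + k\right)\right) = \left(37630 + 41064\right) \left(- 17 \left(-13 - 88\right) - 12918\right) = 78694 \left(\left(-17\right) \left(-101\right) + \left(-17888 + 4970\right)\right) = 78694 \left(1717 - 12918\right) = 78694 \left(-11201\right) = -881451494$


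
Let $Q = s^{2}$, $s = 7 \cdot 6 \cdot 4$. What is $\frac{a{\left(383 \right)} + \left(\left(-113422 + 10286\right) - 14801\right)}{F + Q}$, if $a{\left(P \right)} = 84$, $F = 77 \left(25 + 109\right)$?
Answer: $- \frac{117853}{38542} \approx -3.0578$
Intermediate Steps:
$F = 10318$ ($F = 77 \cdot 134 = 10318$)
$s = 168$ ($s = 42 \cdot 4 = 168$)
$Q = 28224$ ($Q = 168^{2} = 28224$)
$\frac{a{\left(383 \right)} + \left(\left(-113422 + 10286\right) - 14801\right)}{F + Q} = \frac{84 + \left(\left(-113422 + 10286\right) - 14801\right)}{10318 + 28224} = \frac{84 - 117937}{38542} = \left(84 - 117937\right) \frac{1}{38542} = \left(-117853\right) \frac{1}{38542} = - \frac{117853}{38542}$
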